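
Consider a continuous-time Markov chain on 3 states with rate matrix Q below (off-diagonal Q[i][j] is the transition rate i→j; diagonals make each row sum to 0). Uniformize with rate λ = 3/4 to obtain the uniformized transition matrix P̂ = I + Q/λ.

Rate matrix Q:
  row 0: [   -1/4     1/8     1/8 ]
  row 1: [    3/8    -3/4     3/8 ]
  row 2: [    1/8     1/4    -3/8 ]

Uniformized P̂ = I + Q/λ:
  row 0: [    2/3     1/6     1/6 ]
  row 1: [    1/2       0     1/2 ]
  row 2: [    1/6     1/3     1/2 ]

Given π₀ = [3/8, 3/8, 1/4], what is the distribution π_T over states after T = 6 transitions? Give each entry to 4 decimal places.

π = [0.4615, 0.1924, 0.3462]

t=0: π = [0.3750, 0.3750, 0.2500]
t=1: π = [0.4792, 0.1458, 0.3750]
t=2: π = [0.4549, 0.2049, 0.3403]
t=3: π = [0.4624, 0.1892, 0.3484]
t=4: π = [0.4609, 0.1932, 0.3459]
t=5: π = [0.4615, 0.1921, 0.3464]
t=6: π = [0.4615, 0.1924, 0.3462]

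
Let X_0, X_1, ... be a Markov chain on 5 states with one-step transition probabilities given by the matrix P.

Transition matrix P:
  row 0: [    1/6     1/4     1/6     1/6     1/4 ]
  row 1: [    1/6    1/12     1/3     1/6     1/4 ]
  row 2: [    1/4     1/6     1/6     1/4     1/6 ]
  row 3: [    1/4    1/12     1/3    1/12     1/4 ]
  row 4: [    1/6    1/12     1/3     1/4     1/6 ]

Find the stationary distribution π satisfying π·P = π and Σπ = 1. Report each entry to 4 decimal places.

π = [0.2039, 0.1387, 0.2566, 0.1898, 0.2110]

Balance equations π_j = Σ_i π_i·P[i][j]:
  π_0 = 1/6·π_0 + 1/6·π_1 + 1/4·π_2 + 1/4·π_3 + 1/6·π_4
  π_1 = 1/4·π_0 + 1/12·π_1 + 1/6·π_2 + 1/12·π_3 + 1/12·π_4
  π_2 = 1/6·π_0 + 1/3·π_1 + 1/6·π_2 + 1/3·π_3 + 1/3·π_4
  π_3 = 1/6·π_0 + 1/6·π_1 + 1/4·π_2 + 1/12·π_3 + 1/4·π_4
  normalize: π_0 + π_1 + π_2 + π_3 + π_4 = 1
Solving the linear system gives exactly π = [2931/14377, 1994/14377, 3689/14377, 2729/14377, 3034/14377].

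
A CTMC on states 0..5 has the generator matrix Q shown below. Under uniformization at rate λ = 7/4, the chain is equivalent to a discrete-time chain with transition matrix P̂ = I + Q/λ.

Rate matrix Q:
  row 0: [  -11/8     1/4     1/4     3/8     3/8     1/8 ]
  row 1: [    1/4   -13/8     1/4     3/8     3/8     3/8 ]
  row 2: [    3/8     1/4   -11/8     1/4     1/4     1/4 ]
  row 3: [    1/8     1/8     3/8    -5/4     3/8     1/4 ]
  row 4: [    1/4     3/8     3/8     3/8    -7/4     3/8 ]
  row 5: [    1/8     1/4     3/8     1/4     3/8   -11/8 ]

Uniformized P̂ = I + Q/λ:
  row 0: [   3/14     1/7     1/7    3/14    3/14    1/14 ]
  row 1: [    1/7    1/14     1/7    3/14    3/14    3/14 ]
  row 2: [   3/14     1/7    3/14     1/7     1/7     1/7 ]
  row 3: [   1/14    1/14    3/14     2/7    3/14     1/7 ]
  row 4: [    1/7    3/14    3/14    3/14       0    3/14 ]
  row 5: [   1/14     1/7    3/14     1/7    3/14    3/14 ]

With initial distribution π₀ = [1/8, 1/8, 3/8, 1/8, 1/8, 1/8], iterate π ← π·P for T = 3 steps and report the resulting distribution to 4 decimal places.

t=0: π = [0.1250, 0.1250, 0.3750, 0.1250, 0.1250, 0.1250]
t=1: π = [0.1607, 0.1339, 0.1964, 0.1875, 0.1607, 0.1607]
t=2: π = [0.1435, 0.1314, 0.1932, 0.2022, 0.1658, 0.1639]
t=3: π = [0.1408, 0.1309, 0.1947, 0.2032, 0.1650, 0.1655]

π = [0.1408, 0.1309, 0.1947, 0.2032, 0.1650, 0.1655]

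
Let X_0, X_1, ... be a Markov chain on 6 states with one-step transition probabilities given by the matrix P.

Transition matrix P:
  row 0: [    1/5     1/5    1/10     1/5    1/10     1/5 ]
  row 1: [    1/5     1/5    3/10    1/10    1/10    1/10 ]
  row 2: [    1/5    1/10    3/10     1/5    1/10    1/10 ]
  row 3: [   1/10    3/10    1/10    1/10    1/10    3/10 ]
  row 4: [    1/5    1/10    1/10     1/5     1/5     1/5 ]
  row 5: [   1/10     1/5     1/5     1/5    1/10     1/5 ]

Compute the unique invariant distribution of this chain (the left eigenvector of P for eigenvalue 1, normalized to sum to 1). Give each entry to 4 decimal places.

Balance equations π_j = Σ_i π_i·P[i][j]:
  π_0 = 1/5·π_0 + 1/5·π_1 + 1/5·π_2 + 1/10·π_3 + 1/5·π_4 + 1/10·π_5
  π_1 = 1/5·π_0 + 1/5·π_1 + 1/10·π_2 + 3/10·π_3 + 1/10·π_4 + 1/5·π_5
  π_2 = 1/10·π_0 + 3/10·π_1 + 3/10·π_2 + 1/10·π_3 + 1/10·π_4 + 1/5·π_5
  π_3 = 1/5·π_0 + 1/10·π_1 + 1/5·π_2 + 1/10·π_3 + 1/5·π_4 + 1/5·π_5
  π_4 = 1/10·π_0 + 1/10·π_1 + 1/10·π_2 + 1/10·π_3 + 1/5·π_4 + 1/10·π_5
  normalize: π_0 + π_1 + π_2 + π_3 + π_4 + π_5 = 1
Solving the linear system gives exactly π = [13715/82791, 1711/9199, 16046/82791, 1517/9199, 1/9, 14779/82791].

π = [0.1657, 0.1860, 0.1938, 0.1649, 0.1111, 0.1785]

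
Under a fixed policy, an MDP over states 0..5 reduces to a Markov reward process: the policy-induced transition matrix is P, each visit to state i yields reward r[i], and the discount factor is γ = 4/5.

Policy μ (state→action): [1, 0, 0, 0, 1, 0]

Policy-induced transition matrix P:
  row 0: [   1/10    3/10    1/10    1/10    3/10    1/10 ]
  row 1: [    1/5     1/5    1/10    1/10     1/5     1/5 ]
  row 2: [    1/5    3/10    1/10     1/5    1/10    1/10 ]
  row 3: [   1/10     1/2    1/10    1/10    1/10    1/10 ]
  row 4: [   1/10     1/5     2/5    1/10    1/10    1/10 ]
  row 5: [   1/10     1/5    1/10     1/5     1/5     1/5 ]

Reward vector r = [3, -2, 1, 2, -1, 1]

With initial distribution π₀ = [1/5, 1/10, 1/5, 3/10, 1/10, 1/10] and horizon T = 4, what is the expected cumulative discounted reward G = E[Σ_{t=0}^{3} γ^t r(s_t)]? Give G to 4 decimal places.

t=0: π = [0.2000, 0.1000, 0.2000, 0.3000, 0.1000, 0.1000], E[r] = 1.2000, γ^t·E[r] = 1.200000, running G = 1.200000
t=1: π = [0.1300, 0.3300, 0.1300, 0.1300, 0.1600, 0.1200], E[r] = 0.0800, γ^t·E[r] = 0.064000, running G = 1.264000
t=2: π = [0.1460, 0.2650, 0.1480, 0.1250, 0.1710, 0.1450], E[r] = 0.2800, γ^t·E[r] = 0.179200, running G = 1.443200
t=3: π = [0.1413, 0.2669, 0.1513, 0.1293, 0.1702, 0.1410], E[r] = 0.2708, γ^t·E[r] = 0.138650, running G = 1.581850

G = 1.5818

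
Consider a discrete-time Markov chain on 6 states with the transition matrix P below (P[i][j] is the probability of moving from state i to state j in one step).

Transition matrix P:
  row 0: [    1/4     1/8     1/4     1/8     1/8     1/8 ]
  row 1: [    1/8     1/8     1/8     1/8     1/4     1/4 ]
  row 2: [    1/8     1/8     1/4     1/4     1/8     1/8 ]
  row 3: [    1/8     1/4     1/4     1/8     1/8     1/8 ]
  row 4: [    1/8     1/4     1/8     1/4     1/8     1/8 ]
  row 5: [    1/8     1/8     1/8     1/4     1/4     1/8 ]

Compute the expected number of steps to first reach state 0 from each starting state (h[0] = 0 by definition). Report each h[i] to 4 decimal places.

h = [0.0000, 8.0000, 8.0000, 8.0000, 8.0000, 8.0000]

First-step conditioning: h[0] = 0; for i ≠ 0, h[i] = 1 + Σ_k P[i][k]·h[k].
  h[1] = 1 + 1/8·h[1] + 1/8·h[2] + 1/8·h[3] + 1/4·h[4] + 1/4·h[5]
  h[2] = 1 + 1/8·h[1] + 1/4·h[2] + 1/4·h[3] + 1/8·h[4] + 1/8·h[5]
  h[3] = 1 + 1/4·h[1] + 1/4·h[2] + 1/8·h[3] + 1/8·h[4] + 1/8·h[5]
  h[4] = 1 + 1/4·h[1] + 1/8·h[2] + 1/4·h[3] + 1/8·h[4] + 1/8·h[5]
  h[5] = 1 + 1/8·h[1] + 1/8·h[2] + 1/4·h[3] + 1/4·h[4] + 1/8·h[5]
Solving the 5×5 linear system over states ≠ 0 gives exactly h = [0, 8, 8, 8, 8, 8] (h[0] = 0 is the target).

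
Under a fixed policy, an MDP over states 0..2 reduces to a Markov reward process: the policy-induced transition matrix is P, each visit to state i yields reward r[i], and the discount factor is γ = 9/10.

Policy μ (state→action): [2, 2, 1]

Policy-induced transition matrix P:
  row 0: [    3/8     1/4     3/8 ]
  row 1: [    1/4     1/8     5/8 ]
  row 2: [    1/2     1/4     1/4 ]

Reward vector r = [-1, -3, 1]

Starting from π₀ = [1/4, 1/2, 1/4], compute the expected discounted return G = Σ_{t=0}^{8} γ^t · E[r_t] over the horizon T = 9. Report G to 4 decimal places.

t=0: π = [0.2500, 0.5000, 0.2500], E[r] = -1.5000, γ^t·E[r] = -1.500000, running G = -1.500000
t=1: π = [0.3438, 0.1875, 0.4688], E[r] = -0.4375, γ^t·E[r] = -0.393750, running G = -1.893750
t=2: π = [0.4102, 0.2266, 0.3633], E[r] = -0.7266, γ^t·E[r] = -0.588516, running G = -2.482266
t=3: π = [0.3921, 0.2217, 0.3862], E[r] = -0.6709, γ^t·E[r] = -0.489085, running G = -2.971351
t=4: π = [0.3956, 0.2223, 0.3821], E[r] = -0.6803, γ^t·E[r] = -0.446343, running G = -3.417694
t=5: π = [0.3950, 0.2222, 0.3828], E[r] = -0.6788, γ^t·E[r] = -0.400835, running G = -3.818529
t=6: π = [0.3951, 0.2222, 0.3827], E[r] = -0.6790, γ^t·E[r] = -0.360870, running G = -4.179399
t=7: π = [0.3951, 0.2222, 0.3827], E[r] = -0.6790, γ^t·E[r] = -0.324768, running G = -4.504167
t=8: π = [0.3951, 0.2222, 0.3827], E[r] = -0.6790, γ^t·E[r] = -0.292293, running G = -4.796460

G = -4.7965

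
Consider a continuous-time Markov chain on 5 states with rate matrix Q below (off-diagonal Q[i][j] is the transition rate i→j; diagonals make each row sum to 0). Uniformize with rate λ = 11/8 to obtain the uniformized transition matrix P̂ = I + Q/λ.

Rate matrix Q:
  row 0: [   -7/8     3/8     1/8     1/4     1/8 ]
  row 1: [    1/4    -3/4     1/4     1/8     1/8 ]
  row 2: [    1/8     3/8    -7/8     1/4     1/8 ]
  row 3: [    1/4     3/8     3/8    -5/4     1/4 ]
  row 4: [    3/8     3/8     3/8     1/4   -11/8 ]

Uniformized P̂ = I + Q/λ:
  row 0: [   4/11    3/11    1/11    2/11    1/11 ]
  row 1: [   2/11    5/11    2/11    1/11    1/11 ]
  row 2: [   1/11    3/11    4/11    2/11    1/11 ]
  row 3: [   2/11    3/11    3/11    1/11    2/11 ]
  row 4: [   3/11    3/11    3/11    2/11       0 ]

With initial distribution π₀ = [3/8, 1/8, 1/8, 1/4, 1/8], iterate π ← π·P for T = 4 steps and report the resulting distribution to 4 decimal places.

t=0: π = [0.3750, 0.1250, 0.1250, 0.2500, 0.1250]
t=1: π = [0.2500, 0.2955, 0.2045, 0.1477, 0.1023]
t=2: π = [0.2180, 0.3264, 0.2190, 0.1415, 0.0950]
t=3: π = [0.2102, 0.3321, 0.2233, 0.1393, 0.0951]
t=4: π = [0.2084, 0.3331, 0.2246, 0.1390, 0.0949]

π = [0.2084, 0.3331, 0.2246, 0.1390, 0.0949]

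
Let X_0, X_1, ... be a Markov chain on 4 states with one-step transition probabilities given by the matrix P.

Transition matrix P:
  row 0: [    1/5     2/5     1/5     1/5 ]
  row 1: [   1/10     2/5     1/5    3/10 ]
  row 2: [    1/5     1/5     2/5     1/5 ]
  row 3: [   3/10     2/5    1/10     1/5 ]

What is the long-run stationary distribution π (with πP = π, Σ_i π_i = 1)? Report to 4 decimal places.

Balance equations π_j = Σ_i π_i·P[i][j]:
  π_0 = 1/5·π_0 + 1/10·π_1 + 1/5·π_2 + 3/10·π_3
  π_1 = 2/5·π_0 + 2/5·π_1 + 1/5·π_2 + 2/5·π_3
  π_2 = 1/5·π_0 + 1/5·π_1 + 2/5·π_2 + 1/10·π_3
  normalize: π_0 + π_1 + π_2 + π_3 = 1
Solving the linear system gives exactly π = [25/133, 142/399, 88/399, 94/399].

π = [0.1880, 0.3559, 0.2206, 0.2356]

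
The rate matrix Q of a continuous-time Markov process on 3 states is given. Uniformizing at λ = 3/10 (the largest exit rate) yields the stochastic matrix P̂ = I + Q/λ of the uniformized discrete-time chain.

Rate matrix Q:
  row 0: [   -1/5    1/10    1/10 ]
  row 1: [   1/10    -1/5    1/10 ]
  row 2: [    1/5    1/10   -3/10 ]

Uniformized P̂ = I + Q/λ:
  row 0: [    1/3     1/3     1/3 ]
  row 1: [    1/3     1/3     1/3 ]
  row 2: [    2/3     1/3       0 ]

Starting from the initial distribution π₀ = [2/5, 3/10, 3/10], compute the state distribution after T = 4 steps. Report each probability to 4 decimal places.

t=0: π = [0.4000, 0.3000, 0.3000]
t=1: π = [0.4333, 0.3333, 0.2333]
t=2: π = [0.4111, 0.3333, 0.2556]
t=3: π = [0.4185, 0.3333, 0.2481]
t=4: π = [0.4160, 0.3333, 0.2506]

π = [0.4160, 0.3333, 0.2506]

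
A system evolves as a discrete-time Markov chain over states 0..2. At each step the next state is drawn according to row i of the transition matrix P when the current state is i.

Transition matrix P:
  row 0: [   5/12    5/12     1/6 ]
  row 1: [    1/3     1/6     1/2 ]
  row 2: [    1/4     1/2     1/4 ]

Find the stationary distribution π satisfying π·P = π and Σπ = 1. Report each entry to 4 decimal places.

π = [0.3354, 0.3540, 0.3106]

Balance equations π_j = Σ_i π_i·P[i][j]:
  π_0 = 5/12·π_0 + 1/3·π_1 + 1/4·π_2
  π_1 = 5/12·π_0 + 1/6·π_1 + 1/2·π_2
  normalize: π_0 + π_1 + π_2 = 1
Solving the linear system gives exactly π = [54/161, 57/161, 50/161].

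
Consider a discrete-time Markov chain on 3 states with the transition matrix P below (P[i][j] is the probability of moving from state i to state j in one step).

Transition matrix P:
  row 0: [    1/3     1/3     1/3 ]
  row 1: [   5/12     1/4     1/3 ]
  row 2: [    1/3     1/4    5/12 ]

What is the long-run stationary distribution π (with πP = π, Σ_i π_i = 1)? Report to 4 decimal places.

Balance equations π_j = Σ_i π_i·P[i][j]:
  π_0 = 1/3·π_0 + 5/12·π_1 + 1/3·π_2
  π_1 = 1/3·π_0 + 1/4·π_1 + 1/4·π_2
  normalize: π_0 + π_1 + π_2 = 1
Solving the linear system gives exactly π = [51/143, 40/143, 4/11].

π = [0.3566, 0.2797, 0.3636]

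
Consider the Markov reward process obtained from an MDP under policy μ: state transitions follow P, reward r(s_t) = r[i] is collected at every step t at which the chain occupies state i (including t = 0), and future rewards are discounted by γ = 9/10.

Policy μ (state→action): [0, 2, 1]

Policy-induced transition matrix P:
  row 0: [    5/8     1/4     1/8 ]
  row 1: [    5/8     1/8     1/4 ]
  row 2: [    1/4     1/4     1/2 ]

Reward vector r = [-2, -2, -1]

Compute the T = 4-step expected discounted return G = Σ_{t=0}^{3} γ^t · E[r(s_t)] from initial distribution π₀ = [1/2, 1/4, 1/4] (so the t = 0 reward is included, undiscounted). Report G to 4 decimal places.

G = -6.0250

t=0: π = [0.5000, 0.2500, 0.2500], E[r] = -1.7500, γ^t·E[r] = -1.750000, running G = -1.750000
t=1: π = [0.5313, 0.2188, 0.2500], E[r] = -1.7500, γ^t·E[r] = -1.575000, running G = -3.325000
t=2: π = [0.5313, 0.2227, 0.2461], E[r] = -1.7539, γ^t·E[r] = -1.420664, running G = -4.745664
t=3: π = [0.5327, 0.2222, 0.2451], E[r] = -1.7549, γ^t·E[r] = -1.279310, running G = -6.024974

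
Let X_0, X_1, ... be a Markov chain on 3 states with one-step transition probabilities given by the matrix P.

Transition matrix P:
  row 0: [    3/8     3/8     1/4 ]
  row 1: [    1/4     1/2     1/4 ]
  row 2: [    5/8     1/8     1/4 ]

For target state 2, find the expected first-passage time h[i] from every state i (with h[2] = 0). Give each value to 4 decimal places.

h = [4.0000, 4.0000, 0.0000]

First-step conditioning: h[2] = 0; for i ≠ 2, h[i] = 1 + Σ_k P[i][k]·h[k].
  h[0] = 1 + 3/8·h[0] + 3/8·h[1]
  h[1] = 1 + 1/4·h[0] + 1/2·h[1]
Solving the 2×2 linear system over states ≠ 2 gives exactly h = [4, 4, 0] (h[2] = 0 is the target).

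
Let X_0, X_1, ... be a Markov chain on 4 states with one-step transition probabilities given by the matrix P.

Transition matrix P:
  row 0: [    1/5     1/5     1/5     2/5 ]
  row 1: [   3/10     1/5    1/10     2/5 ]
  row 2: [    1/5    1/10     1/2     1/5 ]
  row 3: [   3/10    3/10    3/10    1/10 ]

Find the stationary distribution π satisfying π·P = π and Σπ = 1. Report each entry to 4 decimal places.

Balance equations π_j = Σ_i π_i·P[i][j]:
  π_0 = 1/5·π_0 + 3/10·π_1 + 1/5·π_2 + 3/10·π_3
  π_1 = 1/5·π_0 + 1/5·π_1 + 1/10·π_2 + 3/10·π_3
  π_2 = 1/5·π_0 + 1/10·π_1 + 1/2·π_2 + 3/10·π_3
  normalize: π_0 + π_1 + π_2 + π_3 = 1
Solving the linear system gives exactly π = [15/61, 12/61, 18/61, 16/61].

π = [0.2459, 0.1967, 0.2951, 0.2623]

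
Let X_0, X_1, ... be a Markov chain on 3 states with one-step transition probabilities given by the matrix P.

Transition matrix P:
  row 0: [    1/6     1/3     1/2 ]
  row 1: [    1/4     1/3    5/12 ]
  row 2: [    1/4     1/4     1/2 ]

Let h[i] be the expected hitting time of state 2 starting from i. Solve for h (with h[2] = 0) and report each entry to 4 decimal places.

First-step conditioning: h[2] = 0; for i ≠ 2, h[i] = 1 + Σ_k P[i][k]·h[k].
  h[0] = 1 + 1/6·h[0] + 1/3·h[1]
  h[1] = 1 + 1/4·h[0] + 1/3·h[1]
Solving the 2×2 linear system over states ≠ 2 gives exactly h = [36/17, 39/17, 0] (h[2] = 0 is the target).

h = [2.1176, 2.2941, 0.0000]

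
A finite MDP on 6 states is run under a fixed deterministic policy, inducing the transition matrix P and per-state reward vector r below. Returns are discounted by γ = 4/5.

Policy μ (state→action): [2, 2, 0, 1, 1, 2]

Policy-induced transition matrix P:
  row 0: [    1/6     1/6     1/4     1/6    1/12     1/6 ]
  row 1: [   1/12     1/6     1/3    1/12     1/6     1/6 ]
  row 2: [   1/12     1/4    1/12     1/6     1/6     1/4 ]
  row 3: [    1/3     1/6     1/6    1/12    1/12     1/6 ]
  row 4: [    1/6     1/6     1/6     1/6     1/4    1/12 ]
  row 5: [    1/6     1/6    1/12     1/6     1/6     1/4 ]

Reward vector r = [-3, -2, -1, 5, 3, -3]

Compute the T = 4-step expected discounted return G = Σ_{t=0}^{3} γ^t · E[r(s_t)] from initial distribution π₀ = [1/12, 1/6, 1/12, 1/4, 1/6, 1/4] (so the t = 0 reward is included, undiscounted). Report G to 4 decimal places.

t=0: π = [0.0833, 0.1667, 0.0833, 0.2500, 0.1667, 0.2500], E[r] = 0.3333, γ^t·E[r] = 0.333333, running G = 0.333333
t=1: π = [0.1875, 0.1736, 0.1736, 0.1319, 0.1528, 0.1806], E[r] = -0.5069, γ^t·E[r] = -0.405556, running G = -0.072222
t=2: π = [0.1597, 0.1811, 0.1817, 0.1412, 0.1528, 0.1834], E[r] = -0.4091, γ^t·E[r] = -0.261852, running G = -0.334074
t=3: π = [0.1600, 0.1818, 0.1797, 0.1398, 0.1543, 0.1844], E[r] = -0.4144, γ^t·E[r] = -0.212148, running G = -0.546222

G = -0.5462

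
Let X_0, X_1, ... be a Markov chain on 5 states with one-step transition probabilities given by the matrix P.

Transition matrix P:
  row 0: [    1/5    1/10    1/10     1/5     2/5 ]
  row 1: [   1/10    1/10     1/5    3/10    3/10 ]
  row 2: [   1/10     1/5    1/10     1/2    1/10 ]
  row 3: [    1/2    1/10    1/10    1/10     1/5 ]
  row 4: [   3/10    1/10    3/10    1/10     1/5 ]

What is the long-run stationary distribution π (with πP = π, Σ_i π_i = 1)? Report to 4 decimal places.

π = [0.2612, 0.1161, 0.1612, 0.2138, 0.2477]

Balance equations π_j = Σ_i π_i·P[i][j]:
  π_0 = 1/5·π_0 + 1/10·π_1 + 1/10·π_2 + 1/2·π_3 + 3/10·π_4
  π_1 = 1/10·π_0 + 1/10·π_1 + 1/5·π_2 + 1/10·π_3 + 1/10·π_4
  π_2 = 1/10·π_0 + 1/5·π_1 + 1/10·π_2 + 1/10·π_3 + 3/10·π_4
  π_3 = 1/5·π_0 + 3/10·π_1 + 1/2·π_2 + 1/10·π_3 + 1/10·π_4
  normalize: π_0 + π_1 + π_2 + π_3 + π_4 = 1
Solving the linear system gives exactly π = [893/3419, 397/3419, 551/3419, 731/3419, 847/3419].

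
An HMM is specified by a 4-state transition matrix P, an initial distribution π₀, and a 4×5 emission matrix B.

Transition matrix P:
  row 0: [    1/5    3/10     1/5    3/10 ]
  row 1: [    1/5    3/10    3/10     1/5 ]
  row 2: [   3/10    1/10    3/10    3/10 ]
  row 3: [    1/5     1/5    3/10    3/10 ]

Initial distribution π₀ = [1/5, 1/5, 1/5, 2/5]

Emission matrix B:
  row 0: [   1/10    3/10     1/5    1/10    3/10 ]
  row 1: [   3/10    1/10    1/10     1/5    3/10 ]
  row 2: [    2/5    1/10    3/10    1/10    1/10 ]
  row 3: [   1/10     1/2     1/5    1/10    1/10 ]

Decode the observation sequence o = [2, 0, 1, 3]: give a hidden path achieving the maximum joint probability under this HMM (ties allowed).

path = [3, 2, 3, 1]

t=0: δ = [4.000e-02, 2.000e-02, 6.000e-02, 8.000e-02]  (obs o_0=2)
t=1: δ = [1.800e-03, 4.800e-03, 9.600e-03, 2.400e-03]  ψ = [2, 3, 3, 3]  (obs o_1=0)
t=2: δ = [8.640e-04, 1.440e-04, 2.880e-04, 1.440e-03]  ψ = [2, 1, 2, 2]  (obs o_2=1)
t=3: δ = [2.880e-05, 5.760e-05, 4.320e-05, 4.320e-05]  ψ = [3, 3, 3, 3]  (obs o_3=3)
backtrack: best end state = 1; path = [3, 2, 3, 1]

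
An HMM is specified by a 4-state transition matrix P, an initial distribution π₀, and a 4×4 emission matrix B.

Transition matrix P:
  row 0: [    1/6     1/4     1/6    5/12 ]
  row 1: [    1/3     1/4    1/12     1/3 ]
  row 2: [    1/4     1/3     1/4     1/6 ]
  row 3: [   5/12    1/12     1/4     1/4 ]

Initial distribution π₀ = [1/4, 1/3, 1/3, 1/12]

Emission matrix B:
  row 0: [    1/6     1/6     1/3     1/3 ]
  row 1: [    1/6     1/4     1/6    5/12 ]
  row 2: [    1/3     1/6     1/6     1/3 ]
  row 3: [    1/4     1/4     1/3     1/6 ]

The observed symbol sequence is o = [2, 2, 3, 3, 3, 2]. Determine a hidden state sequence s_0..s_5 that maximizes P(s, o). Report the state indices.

path = [0, 3, 0, 1, 0, 3]

t=0: δ = [8.333e-02, 5.556e-02, 5.556e-02, 2.778e-02]  (obs o_0=2)
t=1: δ = [6.173e-03, 3.472e-03, 2.315e-03, 1.157e-02]  ψ = [1, 0, 0, 0]  (obs o_1=2)
t=2: δ = [1.608e-03, 6.430e-04, 9.645e-04, 4.823e-04]  ψ = [3, 0, 3, 3]  (obs o_2=3)
t=3: δ = [8.931e-05, 1.674e-04, 8.931e-05, 1.116e-04]  ψ = [0, 0, 0, 0]  (obs o_3=3)
t=4: δ = [1.861e-05, 1.744e-05, 9.303e-06, 9.303e-06]  ψ = [1, 1, 3, 1]  (obs o_4=3)
t=5: δ = [1.938e-06, 7.752e-07, 5.168e-07, 2.584e-06]  ψ = [1, 0, 0, 0]  (obs o_5=2)
backtrack: best end state = 3; path = [0, 3, 0, 1, 0, 3]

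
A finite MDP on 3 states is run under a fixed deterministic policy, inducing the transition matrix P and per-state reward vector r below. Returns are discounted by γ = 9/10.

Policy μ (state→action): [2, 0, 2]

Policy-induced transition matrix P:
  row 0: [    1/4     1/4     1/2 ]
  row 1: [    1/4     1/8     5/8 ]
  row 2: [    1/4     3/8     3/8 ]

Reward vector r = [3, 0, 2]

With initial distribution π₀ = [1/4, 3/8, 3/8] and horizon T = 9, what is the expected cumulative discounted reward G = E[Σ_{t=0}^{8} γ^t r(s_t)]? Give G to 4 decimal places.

G = 10.2506

t=0: π = [0.2500, 0.3750, 0.3750], E[r] = 1.5000, γ^t·E[r] = 1.500000, running G = 1.500000
t=1: π = [0.2500, 0.2500, 0.5000], E[r] = 1.7500, γ^t·E[r] = 1.575000, running G = 3.075000
t=2: π = [0.2500, 0.2813, 0.4688], E[r] = 1.6875, γ^t·E[r] = 1.366875, running G = 4.441875
t=3: π = [0.2500, 0.2734, 0.4766], E[r] = 1.7031, γ^t·E[r] = 1.241578, running G = 5.683453
t=4: π = [0.2500, 0.2754, 0.4746], E[r] = 1.6992, γ^t·E[r] = 1.114857, running G = 6.798311
t=5: π = [0.2500, 0.2749, 0.4751], E[r] = 1.7002, γ^t·E[r] = 1.003948, running G = 7.802259
t=6: π = [0.2500, 0.2750, 0.4750], E[r] = 1.7000, γ^t·E[r] = 0.903424, running G = 8.705683
t=7: π = [0.2500, 0.2750, 0.4750], E[r] = 1.7000, γ^t·E[r] = 0.813111, running G = 9.518793
t=8: π = [0.2500, 0.2750, 0.4750], E[r] = 1.7000, γ^t·E[r] = 0.731793, running G = 10.250586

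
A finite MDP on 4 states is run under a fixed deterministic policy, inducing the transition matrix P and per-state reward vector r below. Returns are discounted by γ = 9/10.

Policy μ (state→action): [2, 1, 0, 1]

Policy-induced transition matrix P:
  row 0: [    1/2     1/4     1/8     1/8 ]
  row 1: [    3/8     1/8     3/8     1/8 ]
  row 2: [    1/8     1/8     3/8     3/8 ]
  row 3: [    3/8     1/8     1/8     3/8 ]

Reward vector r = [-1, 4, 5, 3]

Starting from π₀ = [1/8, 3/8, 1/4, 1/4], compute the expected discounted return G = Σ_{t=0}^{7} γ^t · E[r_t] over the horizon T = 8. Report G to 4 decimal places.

G = 13.8004

t=0: π = [0.1250, 0.3750, 0.2500, 0.2500], E[r] = 3.3750, γ^t·E[r] = 3.375000, running G = 3.375000
t=1: π = [0.3281, 0.1406, 0.2813, 0.2500], E[r] = 2.3906, γ^t·E[r] = 2.151563, running G = 5.526563
t=2: π = [0.3457, 0.1660, 0.2305, 0.2578], E[r] = 2.2441, γ^t·E[r] = 1.817754, running G = 7.344316
t=3: π = [0.3606, 0.1682, 0.2241, 0.2471], E[r] = 2.1741, γ^t·E[r] = 1.584899, running G = 8.929215
t=4: π = [0.3640, 0.1701, 0.2231, 0.2428], E[r] = 2.1601, γ^t·E[r] = 1.417218, running G = 10.346434
t=5: π = [0.3647, 0.1705, 0.2233, 0.2415], E[r] = 2.1581, γ^t·E[r] = 1.274364, running G = 11.620797
t=6: π = [0.3648, 0.1706, 0.2234, 0.2412], E[r] = 2.1584, γ^t·E[r] = 1.147068, running G = 12.767865
t=7: π = [0.3647, 0.1706, 0.2235, 0.2412], E[r] = 2.1587, γ^t·E[r] = 1.032490, running G = 13.800356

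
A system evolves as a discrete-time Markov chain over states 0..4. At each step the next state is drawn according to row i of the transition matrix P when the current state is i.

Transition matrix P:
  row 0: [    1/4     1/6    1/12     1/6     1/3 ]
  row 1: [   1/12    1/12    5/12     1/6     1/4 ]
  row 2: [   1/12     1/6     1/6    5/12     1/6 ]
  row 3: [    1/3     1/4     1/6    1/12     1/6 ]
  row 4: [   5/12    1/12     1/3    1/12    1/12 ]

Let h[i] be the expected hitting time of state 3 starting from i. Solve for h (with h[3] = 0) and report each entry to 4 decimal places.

First-step conditioning: h[3] = 0; for i ≠ 3, h[i] = 1 + Σ_k P[i][k]·h[k].
  h[0] = 1 + 1/4·h[0] + 1/6·h[1] + 1/12·h[2] + 1/3·h[4]
  h[1] = 1 + 1/12·h[0] + 1/12·h[1] + 5/12·h[2] + 1/4·h[4]
  h[2] = 1 + 1/12·h[0] + 1/6·h[1] + 1/6·h[2] + 1/6·h[4]
  h[4] = 1 + 5/12·h[0] + 1/12·h[1] + 1/3·h[2] + 1/12·h[4]
Solving the 4×4 linear system over states ≠ 3 gives exactly h = [116/23, 106/23, 84/23, 0, 118/23] (h[3] = 0 is the target).

h = [5.0435, 4.6087, 3.6522, 0.0000, 5.1304]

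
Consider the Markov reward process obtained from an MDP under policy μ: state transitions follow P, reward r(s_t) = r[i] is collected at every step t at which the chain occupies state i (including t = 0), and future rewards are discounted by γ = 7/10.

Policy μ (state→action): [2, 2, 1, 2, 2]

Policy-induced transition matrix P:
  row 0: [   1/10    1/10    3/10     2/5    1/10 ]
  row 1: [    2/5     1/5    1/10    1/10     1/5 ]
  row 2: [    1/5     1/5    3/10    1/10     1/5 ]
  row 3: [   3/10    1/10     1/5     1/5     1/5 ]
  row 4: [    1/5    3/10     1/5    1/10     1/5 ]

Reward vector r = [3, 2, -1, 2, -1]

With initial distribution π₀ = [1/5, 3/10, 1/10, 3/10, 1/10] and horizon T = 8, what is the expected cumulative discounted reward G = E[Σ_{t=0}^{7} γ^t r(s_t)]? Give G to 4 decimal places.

G = 3.8520

t=0: π = [0.2000, 0.3000, 0.1000, 0.3000, 0.1000], E[r] = 1.6000, γ^t·E[r] = 1.600000, running G = 1.600000
t=1: π = [0.2700, 0.1600, 0.2000, 0.1900, 0.1800], E[r] = 1.1300, γ^t·E[r] = 0.791000, running G = 2.391000
t=2: π = [0.2240, 0.1720, 0.2310, 0.2000, 0.1730], E[r] = 1.0120, γ^t·E[r] = 0.495880, running G = 2.886880
t=3: π = [0.2320, 0.1749, 0.2283, 0.1872, 0.1776], E[r] = 1.0143, γ^t·E[r] = 0.347905, running G = 3.234785
t=4: π = [0.2305, 0.1758, 0.2285, 0.1883, 0.1768], E[r] = 1.0145, γ^t·E[r] = 0.243577, running G = 3.478362
t=5: π = [0.2310, 0.1758, 0.2283, 0.1880, 0.1770], E[r] = 1.0151, γ^t·E[r] = 0.170615, running G = 3.648976
t=6: π = [0.2309, 0.1758, 0.2283, 0.1881, 0.1769], E[r] = 1.0151, γ^t·E[r] = 0.119426, running G = 3.768402
t=7: π = [0.2309, 0.1758, 0.2283, 0.1881, 0.1769], E[r] = 1.0151, γ^t·E[r] = 0.083599, running G = 3.852002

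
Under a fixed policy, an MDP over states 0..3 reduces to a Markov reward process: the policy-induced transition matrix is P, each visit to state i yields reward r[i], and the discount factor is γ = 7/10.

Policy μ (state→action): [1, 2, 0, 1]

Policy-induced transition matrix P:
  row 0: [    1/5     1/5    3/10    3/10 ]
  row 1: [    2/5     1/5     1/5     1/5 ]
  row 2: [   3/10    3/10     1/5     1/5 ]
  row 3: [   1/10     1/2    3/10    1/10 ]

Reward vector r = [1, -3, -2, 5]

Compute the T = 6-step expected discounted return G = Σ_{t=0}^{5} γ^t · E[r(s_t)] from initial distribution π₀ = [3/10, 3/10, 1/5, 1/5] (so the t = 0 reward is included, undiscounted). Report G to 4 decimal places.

t=0: π = [0.3000, 0.3000, 0.2000, 0.2000], E[r] = 0.0000, γ^t·E[r] = 0.000000, running G = 0.000000
t=1: π = [0.2600, 0.2800, 0.2500, 0.2100], E[r] = -0.0300, γ^t·E[r] = -0.021000, running G = -0.021000
t=2: π = [0.2600, 0.2880, 0.2470, 0.2050], E[r] = -0.0730, γ^t·E[r] = -0.035770, running G = -0.056770
t=3: π = [0.2618, 0.2862, 0.2465, 0.2055], E[r] = -0.0623, γ^t·E[r] = -0.021369, running G = -0.078139
t=4: π = [0.2613, 0.2863, 0.2467, 0.2056], E[r] = -0.0629, γ^t·E[r] = -0.015095, running G = -0.093234
t=5: π = [0.2614, 0.2864, 0.2467, 0.2056], E[r] = -0.0633, γ^t·E[r] = -0.010631, running G = -0.103865

G = -0.1039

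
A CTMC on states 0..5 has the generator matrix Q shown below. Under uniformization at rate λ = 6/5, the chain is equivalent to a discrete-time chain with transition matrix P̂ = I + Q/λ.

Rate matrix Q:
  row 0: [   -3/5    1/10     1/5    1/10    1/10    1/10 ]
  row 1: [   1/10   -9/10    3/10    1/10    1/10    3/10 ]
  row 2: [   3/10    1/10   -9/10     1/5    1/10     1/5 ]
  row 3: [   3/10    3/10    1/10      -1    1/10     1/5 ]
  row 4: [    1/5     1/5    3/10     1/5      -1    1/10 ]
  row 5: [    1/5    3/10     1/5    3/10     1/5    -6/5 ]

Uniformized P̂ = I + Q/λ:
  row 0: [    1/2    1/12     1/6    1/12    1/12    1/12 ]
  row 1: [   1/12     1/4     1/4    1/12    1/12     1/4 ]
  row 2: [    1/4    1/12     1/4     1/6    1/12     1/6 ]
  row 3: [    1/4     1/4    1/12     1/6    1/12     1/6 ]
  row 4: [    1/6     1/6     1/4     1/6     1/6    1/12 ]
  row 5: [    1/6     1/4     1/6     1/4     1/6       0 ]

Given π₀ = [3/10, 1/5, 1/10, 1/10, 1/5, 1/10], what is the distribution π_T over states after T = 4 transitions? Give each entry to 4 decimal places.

π = [0.2712, 0.1641, 0.1932, 0.1411, 0.1025, 0.1279]

t=0: π = [0.3000, 0.2000, 0.1000, 0.1000, 0.2000, 0.1000]
t=1: π = [0.2667, 0.1667, 0.2000, 0.1333, 0.1083, 0.1250]
t=2: π = [0.2694, 0.1632, 0.1951, 0.1410, 0.1028, 0.1285]
t=3: π = [0.2709, 0.1640, 0.1933, 0.1413, 0.1026, 0.1278]
t=4: π = [0.2712, 0.1641, 0.1932, 0.1411, 0.1025, 0.1279]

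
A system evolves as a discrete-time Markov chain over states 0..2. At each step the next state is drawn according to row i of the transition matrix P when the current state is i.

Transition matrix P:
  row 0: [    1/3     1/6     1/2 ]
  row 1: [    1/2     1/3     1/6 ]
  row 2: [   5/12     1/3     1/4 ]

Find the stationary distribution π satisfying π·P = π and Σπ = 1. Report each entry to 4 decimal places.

Balance equations π_j = Σ_i π_i·P[i][j]:
  π_0 = 1/3·π_0 + 1/2·π_1 + 5/12·π_2
  π_1 = 1/6·π_0 + 1/3·π_1 + 1/3·π_2
  normalize: π_0 + π_1 + π_2 = 1
Solving the linear system gives exactly π = [32/79, 21/79, 26/79].

π = [0.4051, 0.2658, 0.3291]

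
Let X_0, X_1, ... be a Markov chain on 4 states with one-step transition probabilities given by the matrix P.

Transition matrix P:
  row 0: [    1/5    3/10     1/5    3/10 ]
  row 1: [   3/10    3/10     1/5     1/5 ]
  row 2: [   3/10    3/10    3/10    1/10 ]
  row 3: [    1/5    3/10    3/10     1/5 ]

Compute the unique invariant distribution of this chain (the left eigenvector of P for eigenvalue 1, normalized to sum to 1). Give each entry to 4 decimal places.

Balance equations π_j = Σ_i π_i·P[i][j]:
  π_0 = 1/5·π_0 + 3/10·π_1 + 3/10·π_2 + 1/5·π_3
  π_1 = 3/10·π_0 + 3/10·π_1 + 3/10·π_2 + 3/10·π_3
  π_2 = 1/5·π_0 + 1/5·π_1 + 3/10·π_2 + 3/10·π_3
  normalize: π_0 + π_1 + π_2 + π_3 = 1
Solving the linear system gives exactly π = [257/1010, 3/10, 247/1010, 203/1010].

π = [0.2545, 0.3000, 0.2446, 0.2010]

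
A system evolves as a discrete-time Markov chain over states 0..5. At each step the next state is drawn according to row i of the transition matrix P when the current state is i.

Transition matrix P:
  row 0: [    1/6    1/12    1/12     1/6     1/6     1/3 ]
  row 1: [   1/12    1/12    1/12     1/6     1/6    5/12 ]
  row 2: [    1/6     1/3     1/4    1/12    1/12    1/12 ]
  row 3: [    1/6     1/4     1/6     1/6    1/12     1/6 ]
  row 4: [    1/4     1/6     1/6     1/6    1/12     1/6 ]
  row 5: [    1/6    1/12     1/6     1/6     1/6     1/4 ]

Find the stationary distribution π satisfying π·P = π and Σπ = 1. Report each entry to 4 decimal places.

Balance equations π_j = Σ_i π_i·P[i][j]:
  π_0 = 1/6·π_0 + 1/12·π_1 + 1/6·π_2 + 1/6·π_3 + 1/4·π_4 + 1/6·π_5
  π_1 = 1/12·π_0 + 1/12·π_1 + 1/3·π_2 + 1/4·π_3 + 1/6·π_4 + 1/12·π_5
  π_2 = 1/12·π_0 + 1/12·π_1 + 1/4·π_2 + 1/6·π_3 + 1/6·π_4 + 1/6·π_5
  π_3 = 1/6·π_0 + 1/6·π_1 + 1/12·π_2 + 1/6·π_3 + 1/6·π_4 + 1/6·π_5
  π_4 = 1/6·π_0 + 1/6·π_1 + 1/12·π_2 + 1/12·π_3 + 1/12·π_4 + 1/6·π_5
  normalize: π_0 + π_1 + π_2 + π_3 + π_4 + π_5 = 1
Solving the linear system gives exactly π = [3761/22883, 3615/22883, 3490/22883, 3523/22883, 2981/22883, 5513/22883].

π = [0.1644, 0.1580, 0.1525, 0.1540, 0.1303, 0.2409]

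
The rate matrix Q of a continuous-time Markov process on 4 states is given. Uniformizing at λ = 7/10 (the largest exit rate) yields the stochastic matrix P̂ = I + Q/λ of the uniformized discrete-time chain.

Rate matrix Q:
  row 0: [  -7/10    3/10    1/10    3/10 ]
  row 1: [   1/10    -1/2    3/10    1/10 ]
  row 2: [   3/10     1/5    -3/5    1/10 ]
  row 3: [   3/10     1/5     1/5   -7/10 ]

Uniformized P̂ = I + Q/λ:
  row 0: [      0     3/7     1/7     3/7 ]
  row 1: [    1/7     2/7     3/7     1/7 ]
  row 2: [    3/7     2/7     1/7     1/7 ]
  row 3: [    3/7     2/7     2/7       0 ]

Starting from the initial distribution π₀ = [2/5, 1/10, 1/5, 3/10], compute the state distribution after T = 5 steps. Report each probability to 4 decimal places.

π = [0.2363, 0.3194, 0.2606, 0.1838]

t=0: π = [0.4000, 0.1000, 0.2000, 0.3000]
t=1: π = [0.2286, 0.3429, 0.2143, 0.2143]
t=2: π = [0.2327, 0.3184, 0.2714, 0.1776]
t=3: π = [0.2379, 0.3190, 0.2592, 0.1840]
t=4: π = [0.2355, 0.3197, 0.2603, 0.1845]
t=5: π = [0.2363, 0.3194, 0.2606, 0.1838]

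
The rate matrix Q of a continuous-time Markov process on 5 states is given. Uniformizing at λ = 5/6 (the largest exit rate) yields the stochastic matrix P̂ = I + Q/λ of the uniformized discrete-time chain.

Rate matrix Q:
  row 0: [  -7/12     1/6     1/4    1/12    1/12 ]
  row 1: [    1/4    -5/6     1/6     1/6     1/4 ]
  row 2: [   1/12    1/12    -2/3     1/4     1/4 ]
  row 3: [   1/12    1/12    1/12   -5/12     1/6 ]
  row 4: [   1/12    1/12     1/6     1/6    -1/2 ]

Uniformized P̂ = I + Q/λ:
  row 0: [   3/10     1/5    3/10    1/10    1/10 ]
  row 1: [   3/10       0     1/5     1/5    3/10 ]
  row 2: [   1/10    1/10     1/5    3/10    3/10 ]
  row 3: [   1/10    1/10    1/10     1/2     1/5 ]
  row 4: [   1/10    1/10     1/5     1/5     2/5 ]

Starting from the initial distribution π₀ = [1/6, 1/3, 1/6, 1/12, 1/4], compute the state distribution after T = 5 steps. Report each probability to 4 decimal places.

π = [0.1513, 0.1047, 0.1863, 0.2902, 0.2675]

t=0: π = [0.1667, 0.3333, 0.1667, 0.0833, 0.2500]
t=1: π = [0.2000, 0.0833, 0.2083, 0.2250, 0.2833]
t=2: π = [0.1567, 0.1117, 0.1975, 0.2683, 0.2658]
t=3: π = [0.1537, 0.1045, 0.1888, 0.2846, 0.2684]
t=4: π = [0.1516, 0.1049, 0.1869, 0.2889, 0.2677]
t=5: π = [0.1513, 0.1047, 0.1863, 0.2902, 0.2675]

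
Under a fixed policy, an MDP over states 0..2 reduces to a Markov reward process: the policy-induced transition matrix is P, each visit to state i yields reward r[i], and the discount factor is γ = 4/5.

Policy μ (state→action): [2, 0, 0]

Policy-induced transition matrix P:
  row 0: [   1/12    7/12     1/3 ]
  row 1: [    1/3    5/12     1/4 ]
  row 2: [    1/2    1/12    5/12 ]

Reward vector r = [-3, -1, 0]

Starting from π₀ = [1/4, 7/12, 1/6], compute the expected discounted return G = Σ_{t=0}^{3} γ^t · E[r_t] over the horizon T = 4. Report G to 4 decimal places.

t=0: π = [0.2500, 0.5833, 0.1667], E[r] = -1.3333, γ^t·E[r] = -1.333333, running G = -1.333333
t=1: π = [0.2986, 0.4028, 0.2986], E[r] = -1.2986, γ^t·E[r] = -1.038889, running G = -2.372222
t=2: π = [0.3084, 0.3669, 0.3247], E[r] = -1.2922, γ^t·E[r] = -0.827037, running G = -3.199259
t=3: π = [0.3103, 0.3599, 0.3298], E[r] = -1.2908, γ^t·E[r] = -0.660914, running G = -3.860173

G = -3.8602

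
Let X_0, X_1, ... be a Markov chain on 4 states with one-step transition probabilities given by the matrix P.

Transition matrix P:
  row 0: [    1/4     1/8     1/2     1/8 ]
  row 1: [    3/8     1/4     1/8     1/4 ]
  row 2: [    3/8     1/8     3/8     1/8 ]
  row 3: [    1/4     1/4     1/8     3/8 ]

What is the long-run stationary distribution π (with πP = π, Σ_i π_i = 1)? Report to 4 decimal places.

π = [0.3117, 0.1707, 0.3225, 0.1951]

Balance equations π_j = Σ_i π_i·P[i][j]:
  π_0 = 1/4·π_0 + 3/8·π_1 + 3/8·π_2 + 1/4·π_3
  π_1 = 1/8·π_0 + 1/4·π_1 + 1/8·π_2 + 1/4·π_3
  π_2 = 1/2·π_0 + 1/8·π_1 + 3/8·π_2 + 1/8·π_3
  normalize: π_0 + π_1 + π_2 + π_3 = 1
Solving the linear system gives exactly π = [115/369, 7/41, 119/369, 8/41].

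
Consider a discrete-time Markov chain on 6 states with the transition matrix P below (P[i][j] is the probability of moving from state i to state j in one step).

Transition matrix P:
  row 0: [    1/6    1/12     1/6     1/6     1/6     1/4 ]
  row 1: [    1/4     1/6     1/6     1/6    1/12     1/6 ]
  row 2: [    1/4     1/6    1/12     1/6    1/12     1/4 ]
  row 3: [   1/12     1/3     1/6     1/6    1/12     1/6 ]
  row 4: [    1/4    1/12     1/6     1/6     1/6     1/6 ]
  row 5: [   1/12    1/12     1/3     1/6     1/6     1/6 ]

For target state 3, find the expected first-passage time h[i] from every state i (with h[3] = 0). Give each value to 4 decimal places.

First-step conditioning: h[3] = 0; for i ≠ 3, h[i] = 1 + Σ_k P[i][k]·h[k].
  h[0] = 1 + 1/6·h[0] + 1/12·h[1] + 1/6·h[2] + 1/6·h[4] + 1/4·h[5]
  h[1] = 1 + 1/4·h[0] + 1/6·h[1] + 1/6·h[2] + 1/12·h[4] + 1/6·h[5]
  h[2] = 1 + 1/4·h[0] + 1/6·h[1] + 1/12·h[2] + 1/12·h[4] + 1/4·h[5]
  h[4] = 1 + 1/4·h[0] + 1/12·h[1] + 1/6·h[2] + 1/6·h[4] + 1/6·h[5]
  h[5] = 1 + 1/12·h[0] + 1/12·h[1] + 1/3·h[2] + 1/6·h[4] + 1/6·h[5]
Solving the 5×5 linear system over states ≠ 3 gives exactly h = [6, 6, 6, 0, 6, 6] (h[3] = 0 is the target).

h = [6.0000, 6.0000, 6.0000, 0.0000, 6.0000, 6.0000]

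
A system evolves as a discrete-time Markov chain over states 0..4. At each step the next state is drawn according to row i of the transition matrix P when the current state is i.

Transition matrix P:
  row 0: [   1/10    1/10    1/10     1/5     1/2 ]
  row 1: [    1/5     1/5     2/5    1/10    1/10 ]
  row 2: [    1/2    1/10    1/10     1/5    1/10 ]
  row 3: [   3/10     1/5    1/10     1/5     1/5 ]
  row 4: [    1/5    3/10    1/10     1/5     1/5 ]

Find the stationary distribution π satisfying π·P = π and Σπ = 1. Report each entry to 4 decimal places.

π = [0.2407, 0.1842, 0.1553, 0.1816, 0.2383]

Balance equations π_j = Σ_i π_i·P[i][j]:
  π_0 = 1/10·π_0 + 1/5·π_1 + 1/2·π_2 + 3/10·π_3 + 1/5·π_4
  π_1 = 1/10·π_0 + 1/5·π_1 + 1/10·π_2 + 1/5·π_3 + 3/10·π_4
  π_2 = 1/10·π_0 + 2/5·π_1 + 1/10·π_2 + 1/10·π_3 + 1/10·π_4
  π_3 = 1/5·π_0 + 1/10·π_1 + 1/5·π_2 + 1/5·π_3 + 1/5·π_4
  normalize: π_0 + π_1 + π_2 + π_3 + π_4 = 1
Solving the linear system gives exactly π = [3083/12810, 236/1281, 663/4270, 1163/6405, 218/915].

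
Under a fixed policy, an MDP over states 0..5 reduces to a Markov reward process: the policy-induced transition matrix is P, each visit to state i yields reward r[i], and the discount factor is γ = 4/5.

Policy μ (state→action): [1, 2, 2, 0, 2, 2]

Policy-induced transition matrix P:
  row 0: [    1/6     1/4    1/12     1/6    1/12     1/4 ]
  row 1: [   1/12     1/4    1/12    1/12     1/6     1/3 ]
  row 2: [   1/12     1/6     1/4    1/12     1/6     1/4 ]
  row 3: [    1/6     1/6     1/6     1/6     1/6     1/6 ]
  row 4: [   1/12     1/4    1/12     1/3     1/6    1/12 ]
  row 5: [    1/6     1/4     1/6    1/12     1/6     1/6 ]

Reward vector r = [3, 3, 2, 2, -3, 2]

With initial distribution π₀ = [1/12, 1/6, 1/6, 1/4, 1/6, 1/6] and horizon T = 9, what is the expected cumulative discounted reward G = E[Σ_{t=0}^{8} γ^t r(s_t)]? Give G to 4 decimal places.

t=0: π = [0.0833, 0.1667, 0.1667, 0.2500, 0.1667, 0.1667], E[r] = 1.4167, γ^t·E[r] = 1.416667, running G = 1.416667
t=1: π = [0.1250, 0.2153, 0.1458, 0.1528, 0.1597, 0.2014], E[r] = 1.5417, γ^t·E[r] = 1.233333, running G = 2.650000
t=2: π = [0.1233, 0.2251, 0.1372, 0.1464, 0.1563, 0.2118], E[r] = 1.5671, γ^t·E[r] = 1.002963, running G = 3.652963
t=3: π = [0.1235, 0.2264, 0.1360, 0.1449, 0.1564, 0.2129], E[r] = 1.5679, γ^t·E[r] = 0.802741, running G = 4.455704
t=4: π = [0.1234, 0.2266, 0.1358, 0.1448, 0.1564, 0.2130], E[r] = 1.5681, γ^t·E[r] = 0.642306, running G = 5.098010
t=5: π = [0.1234, 0.2266, 0.1358, 0.1448, 0.1564, 0.2130], E[r] = 1.5681, γ^t·E[r] = 0.513850, running G = 5.611860
t=6: π = [0.1234, 0.2266, 0.1358, 0.1448, 0.1564, 0.2130], E[r] = 1.5682, γ^t·E[r] = 0.411082, running G = 6.022942
t=7: π = [0.1234, 0.2266, 0.1358, 0.1448, 0.1564, 0.2130], E[r] = 1.5682, γ^t·E[r] = 0.328866, running G = 6.351807
t=8: π = [0.1234, 0.2266, 0.1358, 0.1448, 0.1564, 0.2130], E[r] = 1.5682, γ^t·E[r] = 0.263092, running G = 6.614900

G = 6.6149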